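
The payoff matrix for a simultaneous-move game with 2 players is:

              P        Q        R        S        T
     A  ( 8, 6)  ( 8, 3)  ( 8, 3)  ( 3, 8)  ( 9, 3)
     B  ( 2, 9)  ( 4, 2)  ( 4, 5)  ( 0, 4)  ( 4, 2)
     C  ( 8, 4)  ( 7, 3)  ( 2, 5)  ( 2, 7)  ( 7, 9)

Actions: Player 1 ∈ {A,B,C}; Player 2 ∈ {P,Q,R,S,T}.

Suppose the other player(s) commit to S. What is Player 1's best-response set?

argmax u_1 = {A}

u_1(A vs S) = 3
u_1(B vs S) = 0
u_1(C vs S) = 2
max payoff 3 at {A}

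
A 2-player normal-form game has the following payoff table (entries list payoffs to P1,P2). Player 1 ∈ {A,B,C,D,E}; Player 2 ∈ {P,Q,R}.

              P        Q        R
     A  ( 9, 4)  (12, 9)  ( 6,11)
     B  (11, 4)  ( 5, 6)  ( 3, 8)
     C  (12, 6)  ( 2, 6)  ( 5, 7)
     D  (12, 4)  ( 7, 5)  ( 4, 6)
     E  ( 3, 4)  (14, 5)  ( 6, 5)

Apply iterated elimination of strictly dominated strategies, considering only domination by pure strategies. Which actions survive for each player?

Remaining: P1:{A,E} P2:{Q,R}

P1 drop B (D beats it: P:12>11 Q:7>5 R:4>3)
P2 drop P (R beats it: A:11>4 C:7>6 D:6>4 E:5>4)
P1 drop C (A beats it: Q:12>2 R:6>5)
P1 drop D (A beats it: Q:12>7 R:6>4)
P1→{A,E} P2→{Q,R}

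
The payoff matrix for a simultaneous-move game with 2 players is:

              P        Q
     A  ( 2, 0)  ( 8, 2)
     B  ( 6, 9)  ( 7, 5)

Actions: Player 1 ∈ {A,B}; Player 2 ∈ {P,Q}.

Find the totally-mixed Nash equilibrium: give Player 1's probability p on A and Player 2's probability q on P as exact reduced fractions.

P1 indiff ⇒ q·2+(1-q)·8 = q·6+(1-q)·7 ⇒ q(-4) = (1-q)(-1) ⇒ q = 1/5
P2 indiff ⇒ p·0+(1-p)·9 = p·2+(1-p)·5 ⇒ p(-2) = (1-p)(-4) ⇒ p = 2/3

P1 mixes 2/3 on A; P2 mixes 1/5 on P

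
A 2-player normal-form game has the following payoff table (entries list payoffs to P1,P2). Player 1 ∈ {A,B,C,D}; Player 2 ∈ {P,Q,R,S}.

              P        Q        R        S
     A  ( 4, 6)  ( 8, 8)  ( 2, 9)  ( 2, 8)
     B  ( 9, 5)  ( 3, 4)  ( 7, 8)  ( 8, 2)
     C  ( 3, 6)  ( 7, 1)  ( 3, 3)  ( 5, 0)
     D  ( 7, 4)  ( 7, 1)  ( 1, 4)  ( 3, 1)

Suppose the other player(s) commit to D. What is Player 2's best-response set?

u_2(P vs D) = 4
u_2(Q vs D) = 1
u_2(R vs D) = 4
u_2(S vs D) = 1
max payoff 4 at {P,R}

argmax u_2 = {P,R}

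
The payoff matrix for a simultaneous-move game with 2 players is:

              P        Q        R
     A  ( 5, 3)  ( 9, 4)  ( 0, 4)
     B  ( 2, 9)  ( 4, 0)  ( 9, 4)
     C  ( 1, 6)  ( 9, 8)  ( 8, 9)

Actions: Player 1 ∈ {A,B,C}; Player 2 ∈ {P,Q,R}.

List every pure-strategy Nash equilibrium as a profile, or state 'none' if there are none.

(A,P): not NE [P2→R gives 4>3]
(A,Q): NE
(A,R): not NE [P1→B gives 9>0]
(B,P): not NE [P1→A gives 5>2]
(B,Q): not NE [P1→C gives 9>4; P2→P gives 9>0]
(B,R): not NE [P2→P gives 9>4]
(C,P): not NE [P1→A gives 5>1; P2→R gives 9>6]
(C,Q): not NE [P2→R gives 9>8]
(C,R): not NE [P1→B gives 9>8]

Nash profiles: (A,Q)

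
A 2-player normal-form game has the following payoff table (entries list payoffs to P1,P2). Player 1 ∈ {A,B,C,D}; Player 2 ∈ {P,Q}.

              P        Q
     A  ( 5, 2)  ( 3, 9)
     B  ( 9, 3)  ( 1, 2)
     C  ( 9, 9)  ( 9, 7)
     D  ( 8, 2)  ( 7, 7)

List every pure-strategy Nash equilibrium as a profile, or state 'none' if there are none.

(A,P): not NE [P1→C gives 9>5; P2→Q gives 9>2]
(A,Q): not NE [P1→C gives 9>3]
(B,P): NE
(B,Q): not NE [P1→C gives 9>1; P2→P gives 3>2]
(C,P): NE
(C,Q): not NE [P2→P gives 9>7]
(D,P): not NE [P1→C gives 9>8; P2→Q gives 7>2]
(D,Q): not NE [P1→C gives 9>7]

NE set: (B,P), (C,P)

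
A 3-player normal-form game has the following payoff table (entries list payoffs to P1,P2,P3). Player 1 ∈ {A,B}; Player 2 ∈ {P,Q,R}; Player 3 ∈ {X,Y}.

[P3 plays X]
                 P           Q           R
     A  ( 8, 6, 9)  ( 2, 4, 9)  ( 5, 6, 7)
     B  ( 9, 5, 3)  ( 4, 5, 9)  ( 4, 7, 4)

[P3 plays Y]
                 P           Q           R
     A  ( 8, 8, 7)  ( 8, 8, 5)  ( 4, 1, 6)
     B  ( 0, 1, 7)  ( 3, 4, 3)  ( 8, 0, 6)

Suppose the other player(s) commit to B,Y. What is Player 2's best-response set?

BR_2 = {Q}

u_2(P vs B,Y) = 1
u_2(Q vs B,Y) = 4
u_2(R vs B,Y) = 0
max payoff 4 at {Q}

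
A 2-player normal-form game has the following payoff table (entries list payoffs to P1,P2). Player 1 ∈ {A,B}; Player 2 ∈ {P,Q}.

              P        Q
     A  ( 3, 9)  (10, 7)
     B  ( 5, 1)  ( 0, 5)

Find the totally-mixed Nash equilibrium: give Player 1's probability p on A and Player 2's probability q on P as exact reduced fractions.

p=2/3, q=5/6

P1 indiff ⇒ q·3+(1-q)·10 = q·5+(1-q)·0 ⇒ q(-2) = (1-q)(-10) ⇒ q = 5/6
P2 indiff ⇒ p·9+(1-p)·1 = p·7+(1-p)·5 ⇒ p(2) = (1-p)(4) ⇒ p = 2/3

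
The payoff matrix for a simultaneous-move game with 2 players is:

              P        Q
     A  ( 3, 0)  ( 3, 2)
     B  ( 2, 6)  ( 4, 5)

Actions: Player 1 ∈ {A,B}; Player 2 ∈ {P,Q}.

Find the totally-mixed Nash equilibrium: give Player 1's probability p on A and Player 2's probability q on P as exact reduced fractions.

(p,q) = (1/3, 1/2)

P1 indiff ⇒ q·3+(1-q)·3 = q·2+(1-q)·4 ⇒ q(1) = (1-q)(1) ⇒ q = 1/2
P2 indiff ⇒ p·0+(1-p)·6 = p·2+(1-p)·5 ⇒ p(-2) = (1-p)(-1) ⇒ p = 1/3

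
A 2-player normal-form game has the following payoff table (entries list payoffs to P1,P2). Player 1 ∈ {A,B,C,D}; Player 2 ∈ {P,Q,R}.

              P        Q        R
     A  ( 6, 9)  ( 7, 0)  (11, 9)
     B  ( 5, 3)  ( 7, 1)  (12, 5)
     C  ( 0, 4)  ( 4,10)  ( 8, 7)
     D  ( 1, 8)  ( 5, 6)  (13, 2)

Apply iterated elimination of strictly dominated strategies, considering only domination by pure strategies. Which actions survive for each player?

IESDS → P1:{A,B,D} P2:{P,R}

P1 drop C (A beats it: P:6>0 Q:7>4 R:11>8)
P2 drop Q (P beats it: A:9>0 B:3>1 D:8>6)
P1→{A,B,D} P2→{P,R}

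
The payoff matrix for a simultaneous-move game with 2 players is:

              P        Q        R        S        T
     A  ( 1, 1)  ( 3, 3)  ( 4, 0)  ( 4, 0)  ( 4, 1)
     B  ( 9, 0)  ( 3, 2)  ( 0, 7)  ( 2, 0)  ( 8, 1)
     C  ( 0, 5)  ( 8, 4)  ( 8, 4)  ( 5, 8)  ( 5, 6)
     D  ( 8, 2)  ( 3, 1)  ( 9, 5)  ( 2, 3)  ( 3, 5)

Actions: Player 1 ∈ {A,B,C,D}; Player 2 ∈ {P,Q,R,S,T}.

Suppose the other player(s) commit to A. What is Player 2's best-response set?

u_2(P vs A) = 1
u_2(Q vs A) = 3
u_2(R vs A) = 0
u_2(S vs A) = 0
u_2(T vs A) = 1
max payoff 3 at {Q}

argmax u_2 = {Q}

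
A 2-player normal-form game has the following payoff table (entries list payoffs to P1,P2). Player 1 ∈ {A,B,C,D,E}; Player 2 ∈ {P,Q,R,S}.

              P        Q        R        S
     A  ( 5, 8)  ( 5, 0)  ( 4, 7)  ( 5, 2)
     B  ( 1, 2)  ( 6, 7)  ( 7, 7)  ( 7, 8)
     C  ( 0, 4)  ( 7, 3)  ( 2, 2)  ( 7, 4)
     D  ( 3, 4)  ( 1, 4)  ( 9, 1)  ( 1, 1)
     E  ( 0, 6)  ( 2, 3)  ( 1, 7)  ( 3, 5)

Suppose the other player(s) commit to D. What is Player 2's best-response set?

u_2(P vs D) = 4
u_2(Q vs D) = 4
u_2(R vs D) = 1
u_2(S vs D) = 1
max payoff 4 at {P,Q}

argmax u_2 = {P,Q}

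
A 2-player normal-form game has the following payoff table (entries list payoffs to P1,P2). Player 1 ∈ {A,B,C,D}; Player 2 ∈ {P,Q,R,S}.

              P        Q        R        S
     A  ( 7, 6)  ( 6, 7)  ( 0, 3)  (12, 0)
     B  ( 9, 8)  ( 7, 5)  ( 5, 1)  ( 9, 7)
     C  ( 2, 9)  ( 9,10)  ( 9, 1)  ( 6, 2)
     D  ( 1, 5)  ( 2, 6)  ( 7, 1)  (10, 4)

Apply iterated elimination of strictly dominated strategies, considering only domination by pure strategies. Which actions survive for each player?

IESDS → P1:{B,C} P2:{P,Q}

P2 drop R (P beats it: A:6>3 B:8>1 C:9>1 D:5>1)
P1 drop D (A beats it: P:7>1 Q:6>2 S:12>10)
P2 drop S (P beats it: A:6>0 B:8>7 C:9>2)
P1 drop A (B beats it: P:9>7 Q:7>6)
P1→{B,C} P2→{P,Q}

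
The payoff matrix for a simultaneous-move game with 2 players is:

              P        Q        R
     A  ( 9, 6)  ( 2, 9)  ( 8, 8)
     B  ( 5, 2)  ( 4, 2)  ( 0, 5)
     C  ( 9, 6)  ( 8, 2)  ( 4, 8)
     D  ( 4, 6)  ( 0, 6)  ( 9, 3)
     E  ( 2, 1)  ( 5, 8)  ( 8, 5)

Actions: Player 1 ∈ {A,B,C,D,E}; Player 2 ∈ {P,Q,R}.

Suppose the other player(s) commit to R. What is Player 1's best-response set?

u_1(A vs R) = 8
u_1(B vs R) = 0
u_1(C vs R) = 4
u_1(D vs R) = 9
u_1(E vs R) = 8
max payoff 9 at {D}

P1 best: {D}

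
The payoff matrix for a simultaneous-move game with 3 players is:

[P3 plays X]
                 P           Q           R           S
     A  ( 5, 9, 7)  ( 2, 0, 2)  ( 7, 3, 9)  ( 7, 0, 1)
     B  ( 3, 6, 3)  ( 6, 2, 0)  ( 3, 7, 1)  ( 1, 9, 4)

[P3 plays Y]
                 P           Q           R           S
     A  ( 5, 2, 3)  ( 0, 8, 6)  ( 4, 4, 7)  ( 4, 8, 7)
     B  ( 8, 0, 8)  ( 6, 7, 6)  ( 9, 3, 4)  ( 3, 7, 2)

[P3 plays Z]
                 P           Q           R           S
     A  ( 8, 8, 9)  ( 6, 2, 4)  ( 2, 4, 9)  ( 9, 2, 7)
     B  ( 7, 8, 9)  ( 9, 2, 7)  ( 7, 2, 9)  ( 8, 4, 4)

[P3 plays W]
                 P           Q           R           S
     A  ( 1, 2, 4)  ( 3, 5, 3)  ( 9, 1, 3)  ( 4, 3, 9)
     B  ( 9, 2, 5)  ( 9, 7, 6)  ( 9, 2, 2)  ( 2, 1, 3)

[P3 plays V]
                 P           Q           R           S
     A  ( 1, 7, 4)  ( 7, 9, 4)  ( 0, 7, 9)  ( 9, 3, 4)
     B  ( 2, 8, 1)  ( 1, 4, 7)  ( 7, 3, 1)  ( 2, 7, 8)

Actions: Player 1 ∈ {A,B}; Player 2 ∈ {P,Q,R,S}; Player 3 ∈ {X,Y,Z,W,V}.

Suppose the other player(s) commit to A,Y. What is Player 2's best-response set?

u_2(P vs A,Y) = 2
u_2(Q vs A,Y) = 8
u_2(R vs A,Y) = 4
u_2(S vs A,Y) = 8
max payoff 8 at {Q,S}

P2 best: {Q,S}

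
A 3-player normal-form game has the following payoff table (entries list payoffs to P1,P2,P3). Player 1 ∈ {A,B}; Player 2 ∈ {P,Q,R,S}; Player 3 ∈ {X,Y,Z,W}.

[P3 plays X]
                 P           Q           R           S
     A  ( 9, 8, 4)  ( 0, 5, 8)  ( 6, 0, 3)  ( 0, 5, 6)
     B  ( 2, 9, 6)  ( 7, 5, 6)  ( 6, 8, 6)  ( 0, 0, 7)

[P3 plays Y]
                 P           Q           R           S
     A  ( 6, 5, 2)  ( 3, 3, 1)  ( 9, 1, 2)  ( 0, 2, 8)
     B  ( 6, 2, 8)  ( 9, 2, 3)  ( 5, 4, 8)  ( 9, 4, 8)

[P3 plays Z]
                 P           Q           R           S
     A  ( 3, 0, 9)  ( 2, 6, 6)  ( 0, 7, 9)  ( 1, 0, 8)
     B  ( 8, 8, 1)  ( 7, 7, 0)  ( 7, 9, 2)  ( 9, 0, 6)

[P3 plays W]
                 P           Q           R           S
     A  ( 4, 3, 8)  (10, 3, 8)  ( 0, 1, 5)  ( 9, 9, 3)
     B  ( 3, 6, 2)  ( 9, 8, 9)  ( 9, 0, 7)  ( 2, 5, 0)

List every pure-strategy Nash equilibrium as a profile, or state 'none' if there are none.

(A,P,X): not NE [P3→Z gives 9>4]
(A,P,Y): not NE [P3→Z gives 9>2]
(A,P,Z): not NE [P1→B gives 8>3; P2→R gives 7>0]
(A,P,W): not NE [P2→S gives 9>3; P3→Z gives 9>8]
(A,Q,X): not NE [P1→B gives 7>0; P2→P gives 8>5]
(A,Q,Y): not NE [P1→B gives 9>3; P2→P gives 5>3; P3→W gives 8>1]
(A,Q,Z): not NE [P1→B gives 7>2; P2→R gives 7>6; P3→W gives 8>6]
(A,Q,W): not NE [P2→S gives 9>3]
(A,R,X): not NE [P2→P gives 8>0; P3→Z gives 9>3]
(A,R,Y): not NE [P2→P gives 5>1; P3→Z gives 9>2]
(A,R,Z): not NE [P1→B gives 7>0]
(A,R,W): not NE [P1→B gives 9>0; P2→S gives 9>1; P3→Z gives 9>5]
(A,S,X): not NE [P2→P gives 8>5; P3→Z gives 8>6]
(A,S,Y): not NE [P1→B gives 9>0; P2→P gives 5>2]
(A,S,Z): not NE [P1→B gives 9>1; P2→R gives 7>0]
(A,S,W): not NE [P3→Z gives 8>3]
(B,P,X): not NE [P1→A gives 9>2; P3→Y gives 8>6]
(B,P,Y): not NE [P2→S gives 4>2]
(B,P,Z): not NE [P2→R gives 9>8; P3→Y gives 8>1]
(B,P,W): not NE [P1→A gives 4>3; P2→Q gives 8>6; P3→Y gives 8>2]
(B,Q,X): not NE [P2→P gives 9>5; P3→W gives 9>6]
(B,Q,Y): not NE [P2→S gives 4>2; P3→W gives 9>3]
(B,Q,Z): not NE [P2→R gives 9>7; P3→W gives 9>0]
(B,Q,W): not NE [P1→A gives 10>9]
(B,R,X): not NE [P2→P gives 9>8; P3→Y gives 8>6]
(B,R,Y): not NE [P1→A gives 9>5]
(B,R,Z): not NE [P3→Y gives 8>2]
(B,R,W): not NE [P2→Q gives 8>0; P3→Y gives 8>7]
(B,S,X): not NE [P2→P gives 9>0; P3→Y gives 8>7]
(B,S,Y): NE
(B,S,Z): not NE [P2→R gives 9>0; P3→Y gives 8>6]
(B,S,W): not NE [P1→A gives 9>2; P2→Q gives 8>5; P3→Y gives 8>0]

Nash profiles: (B,S,Y)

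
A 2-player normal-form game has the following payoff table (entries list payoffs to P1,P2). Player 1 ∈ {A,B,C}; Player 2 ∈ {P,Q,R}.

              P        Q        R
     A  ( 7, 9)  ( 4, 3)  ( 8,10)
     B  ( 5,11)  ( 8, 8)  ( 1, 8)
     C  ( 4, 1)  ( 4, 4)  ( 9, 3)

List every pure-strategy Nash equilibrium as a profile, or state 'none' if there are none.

PSNE: ∅

(A,P): not NE [P2→R gives 10>9]
(A,Q): not NE [P1→B gives 8>4; P2→R gives 10>3]
(A,R): not NE [P1→C gives 9>8]
(B,P): not NE [P1→A gives 7>5]
(B,Q): not NE [P2→P gives 11>8]
(B,R): not NE [P1→C gives 9>1; P2→P gives 11>8]
(C,P): not NE [P1→A gives 7>4; P2→Q gives 4>1]
(C,Q): not NE [P1→B gives 8>4]
(C,R): not NE [P2→Q gives 4>3]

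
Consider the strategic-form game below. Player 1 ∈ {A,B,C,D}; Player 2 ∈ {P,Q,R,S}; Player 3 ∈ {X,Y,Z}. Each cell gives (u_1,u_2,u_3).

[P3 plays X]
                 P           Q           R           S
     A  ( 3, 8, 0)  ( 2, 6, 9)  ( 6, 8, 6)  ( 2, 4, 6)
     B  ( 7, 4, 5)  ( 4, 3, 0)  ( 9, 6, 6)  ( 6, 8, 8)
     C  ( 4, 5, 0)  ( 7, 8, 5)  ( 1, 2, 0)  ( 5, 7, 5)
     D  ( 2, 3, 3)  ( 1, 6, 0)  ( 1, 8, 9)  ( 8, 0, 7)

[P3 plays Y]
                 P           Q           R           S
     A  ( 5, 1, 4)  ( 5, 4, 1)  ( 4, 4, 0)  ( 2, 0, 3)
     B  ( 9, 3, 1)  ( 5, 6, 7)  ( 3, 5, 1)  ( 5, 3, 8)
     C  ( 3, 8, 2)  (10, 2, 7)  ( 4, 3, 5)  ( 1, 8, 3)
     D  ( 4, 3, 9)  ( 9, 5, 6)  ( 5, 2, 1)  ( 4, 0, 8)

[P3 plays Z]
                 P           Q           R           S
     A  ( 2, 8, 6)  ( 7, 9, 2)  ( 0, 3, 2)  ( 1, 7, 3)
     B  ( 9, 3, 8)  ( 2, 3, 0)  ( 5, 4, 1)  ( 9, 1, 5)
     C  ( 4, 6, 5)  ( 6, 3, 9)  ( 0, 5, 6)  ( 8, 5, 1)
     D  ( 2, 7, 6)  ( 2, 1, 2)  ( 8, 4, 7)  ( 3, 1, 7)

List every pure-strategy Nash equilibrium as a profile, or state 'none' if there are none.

Equilibria: none

(A,P,X): not NE [P1→B gives 7>3; P3→Z gives 6>0]
(A,P,Y): not NE [P1→B gives 9>5; P2→R gives 4>1; P3→Z gives 6>4]
(A,P,Z): not NE [P1→B gives 9>2; P2→Q gives 9>8]
(A,Q,X): not NE [P1→C gives 7>2; P2→R gives 8>6]
(A,Q,Y): not NE [P1→C gives 10>5; P3→X gives 9>1]
(A,Q,Z): not NE [P3→X gives 9>2]
(A,R,X): not NE [P1→B gives 9>6]
(A,R,Y): not NE [P1→D gives 5>4; P3→X gives 6>0]
(A,R,Z): not NE [P1→D gives 8>0; P2→Q gives 9>3; P3→X gives 6>2]
(A,S,X): not NE [P1→D gives 8>2; P2→R gives 8>4]
(A,S,Y): not NE [P1→B gives 5>2; P2→R gives 4>0; P3→X gives 6>3]
(A,S,Z): not NE [P1→B gives 9>1; P2→Q gives 9>7; P3→X gives 6>3]
(B,P,X): not NE [P2→S gives 8>4; P3→Z gives 8>5]
(B,P,Y): not NE [P2→Q gives 6>3; P3→Z gives 8>1]
(B,P,Z): not NE [P2→R gives 4>3]
(B,Q,X): not NE [P1→C gives 7>4; P2→S gives 8>3; P3→Y gives 7>0]
(B,Q,Y): not NE [P1→C gives 10>5]
(B,Q,Z): not NE [P1→A gives 7>2; P2→R gives 4>3; P3→Y gives 7>0]
(B,R,X): not NE [P2→S gives 8>6]
(B,R,Y): not NE [P1→D gives 5>3; P2→Q gives 6>5; P3→X gives 6>1]
(B,R,Z): not NE [P1→D gives 8>5; P3→X gives 6>1]
(B,S,X): not NE [P1→D gives 8>6]
(B,S,Y): not NE [P2→Q gives 6>3]
(B,S,Z): not NE [P2→R gives 4>1; P3→Y gives 8>5]
(C,P,X): not NE [P1→B gives 7>4; P2→Q gives 8>5; P3→Z gives 5>0]
(C,P,Y): not NE [P1→B gives 9>3; P3→Z gives 5>2]
(C,P,Z): not NE [P1→B gives 9>4]
(C,Q,X): not NE [P3→Z gives 9>5]
(C,Q,Y): not NE [P2→S gives 8>2; P3→Z gives 9>7]
(C,Q,Z): not NE [P1→A gives 7>6; P2→P gives 6>3]
(C,R,X): not NE [P1→B gives 9>1; P2→Q gives 8>2; P3→Z gives 6>0]
(C,R,Y): not NE [P1→D gives 5>4; P2→S gives 8>3; P3→Z gives 6>5]
(C,R,Z): not NE [P1→D gives 8>0; P2→P gives 6>5]
(C,S,X): not NE [P1→D gives 8>5; P2→Q gives 8>7]
(C,S,Y): not NE [P1→B gives 5>1; P3→X gives 5>3]
(C,S,Z): not NE [P1→B gives 9>8; P2→P gives 6>5; P3→X gives 5>1]
(D,P,X): not NE [P1→B gives 7>2; P2→R gives 8>3; P3→Y gives 9>3]
(D,P,Y): not NE [P1→B gives 9>4; P2→Q gives 5>3]
(D,P,Z): not NE [P1→B gives 9>2; P3→Y gives 9>6]
(D,Q,X): not NE [P1→C gives 7>1; P2→R gives 8>6; P3→Y gives 6>0]
(D,Q,Y): not NE [P1→C gives 10>9]
(D,Q,Z): not NE [P1→A gives 7>2; P2→P gives 7>1; P3→Y gives 6>2]
(D,R,X): not NE [P1→B gives 9>1]
(D,R,Y): not NE [P2→Q gives 5>2; P3→X gives 9>1]
(D,R,Z): not NE [P2→P gives 7>4; P3→X gives 9>7]
(D,S,X): not NE [P2→R gives 8>0; P3→Y gives 8>7]
(D,S,Y): not NE [P1→B gives 5>4; P2→Q gives 5>0]
(D,S,Z): not NE [P1→B gives 9>3; P2→P gives 7>1; P3→Y gives 8>7]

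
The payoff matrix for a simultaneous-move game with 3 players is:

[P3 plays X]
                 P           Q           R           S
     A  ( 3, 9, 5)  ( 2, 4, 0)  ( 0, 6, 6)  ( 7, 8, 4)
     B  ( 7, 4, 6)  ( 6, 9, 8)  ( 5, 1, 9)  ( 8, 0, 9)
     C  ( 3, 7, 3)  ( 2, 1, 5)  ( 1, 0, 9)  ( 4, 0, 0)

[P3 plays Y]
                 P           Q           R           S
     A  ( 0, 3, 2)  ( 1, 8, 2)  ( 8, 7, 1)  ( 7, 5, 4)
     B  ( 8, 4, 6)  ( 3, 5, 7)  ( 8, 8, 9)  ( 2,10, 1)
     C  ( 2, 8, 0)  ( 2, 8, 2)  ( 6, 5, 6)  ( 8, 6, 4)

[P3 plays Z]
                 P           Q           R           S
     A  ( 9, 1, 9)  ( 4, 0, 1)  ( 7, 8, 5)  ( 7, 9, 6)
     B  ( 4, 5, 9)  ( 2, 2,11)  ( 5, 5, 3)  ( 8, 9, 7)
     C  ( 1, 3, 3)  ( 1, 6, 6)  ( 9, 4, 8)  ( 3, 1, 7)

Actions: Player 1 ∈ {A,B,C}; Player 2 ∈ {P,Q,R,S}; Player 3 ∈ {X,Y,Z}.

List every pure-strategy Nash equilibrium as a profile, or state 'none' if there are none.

(A,P,X): not NE [P1→B gives 7>3; P3→Z gives 9>5]
(A,P,Y): not NE [P1→B gives 8>0; P2→Q gives 8>3; P3→Z gives 9>2]
(A,P,Z): not NE [P2→S gives 9>1]
(A,Q,X): not NE [P1→B gives 6>2; P2→P gives 9>4; P3→Y gives 2>0]
(A,Q,Y): not NE [P1→B gives 3>1]
(A,Q,Z): not NE [P2→S gives 9>0; P3→Y gives 2>1]
(A,R,X): not NE [P1→B gives 5>0; P2→P gives 9>6]
(A,R,Y): not NE [P2→Q gives 8>7; P3→X gives 6>1]
(A,R,Z): not NE [P1→C gives 9>7; P2→S gives 9>8; P3→X gives 6>5]
(A,S,X): not NE [P1→B gives 8>7; P2→P gives 9>8; P3→Z gives 6>4]
(A,S,Y): not NE [P1→C gives 8>7; P2→Q gives 8>5; P3→Z gives 6>4]
(A,S,Z): not NE [P1→B gives 8>7]
(B,P,X): not NE [P2→Q gives 9>4; P3→Z gives 9>6]
(B,P,Y): not NE [P2→S gives 10>4; P3→Z gives 9>6]
(B,P,Z): not NE [P1→A gives 9>4; P2→S gives 9>5]
(B,Q,X): not NE [P3→Z gives 11>8]
(B,Q,Y): not NE [P2→S gives 10>5; P3→Z gives 11>7]
(B,Q,Z): not NE [P1→A gives 4>2; P2→S gives 9>2]
(B,R,X): not NE [P2→Q gives 9>1]
(B,R,Y): not NE [P2→S gives 10>8]
(B,R,Z): not NE [P1→C gives 9>5; P2→S gives 9>5; P3→Y gives 9>3]
(B,S,X): not NE [P2→Q gives 9>0]
(B,S,Y): not NE [P1→C gives 8>2; P3→X gives 9>1]
(B,S,Z): not NE [P3→X gives 9>7]
(C,P,X): not NE [P1→B gives 7>3]
(C,P,Y): not NE [P1→B gives 8>2; P3→Z gives 3>0]
(C,P,Z): not NE [P1→A gives 9>1; P2→Q gives 6>3]
(C,Q,X): not NE [P1→B gives 6>2; P2→P gives 7>1; P3→Z gives 6>5]
(C,Q,Y): not NE [P1→B gives 3>2; P3→Z gives 6>2]
(C,Q,Z): not NE [P1→A gives 4>1]
(C,R,X): not NE [P1→B gives 5>1; P2→P gives 7>0]
(C,R,Y): not NE [P1→B gives 8>6; P2→Q gives 8>5; P3→X gives 9>6]
(C,R,Z): not NE [P2→Q gives 6>4; P3→X gives 9>8]
(C,S,X): not NE [P1→B gives 8>4; P2→P gives 7>0; P3→Z gives 7>0]
(C,S,Y): not NE [P2→Q gives 8>6; P3→Z gives 7>4]
(C,S,Z): not NE [P1→B gives 8>3; P2→Q gives 6>1]

PSNE: ∅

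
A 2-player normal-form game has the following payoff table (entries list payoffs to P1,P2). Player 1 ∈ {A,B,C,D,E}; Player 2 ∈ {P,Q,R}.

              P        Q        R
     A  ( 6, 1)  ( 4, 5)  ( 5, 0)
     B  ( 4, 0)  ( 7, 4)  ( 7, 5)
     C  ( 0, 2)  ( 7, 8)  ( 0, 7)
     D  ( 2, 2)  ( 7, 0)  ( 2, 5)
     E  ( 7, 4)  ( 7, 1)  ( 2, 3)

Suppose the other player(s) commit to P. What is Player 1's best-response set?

BR_1 = {E}

u_1(A vs P) = 6
u_1(B vs P) = 4
u_1(C vs P) = 0
u_1(D vs P) = 2
u_1(E vs P) = 7
max payoff 7 at {E}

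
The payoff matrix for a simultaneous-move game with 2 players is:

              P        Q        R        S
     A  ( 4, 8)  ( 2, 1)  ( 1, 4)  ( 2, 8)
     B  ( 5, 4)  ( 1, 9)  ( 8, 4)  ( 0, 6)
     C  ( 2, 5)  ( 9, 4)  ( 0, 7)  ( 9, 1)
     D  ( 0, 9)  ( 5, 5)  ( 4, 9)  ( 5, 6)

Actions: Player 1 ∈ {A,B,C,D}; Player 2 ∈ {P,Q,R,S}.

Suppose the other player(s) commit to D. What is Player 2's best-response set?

u_2(P vs D) = 9
u_2(Q vs D) = 5
u_2(R vs D) = 9
u_2(S vs D) = 6
max payoff 9 at {P,R}

argmax u_2 = {P,R}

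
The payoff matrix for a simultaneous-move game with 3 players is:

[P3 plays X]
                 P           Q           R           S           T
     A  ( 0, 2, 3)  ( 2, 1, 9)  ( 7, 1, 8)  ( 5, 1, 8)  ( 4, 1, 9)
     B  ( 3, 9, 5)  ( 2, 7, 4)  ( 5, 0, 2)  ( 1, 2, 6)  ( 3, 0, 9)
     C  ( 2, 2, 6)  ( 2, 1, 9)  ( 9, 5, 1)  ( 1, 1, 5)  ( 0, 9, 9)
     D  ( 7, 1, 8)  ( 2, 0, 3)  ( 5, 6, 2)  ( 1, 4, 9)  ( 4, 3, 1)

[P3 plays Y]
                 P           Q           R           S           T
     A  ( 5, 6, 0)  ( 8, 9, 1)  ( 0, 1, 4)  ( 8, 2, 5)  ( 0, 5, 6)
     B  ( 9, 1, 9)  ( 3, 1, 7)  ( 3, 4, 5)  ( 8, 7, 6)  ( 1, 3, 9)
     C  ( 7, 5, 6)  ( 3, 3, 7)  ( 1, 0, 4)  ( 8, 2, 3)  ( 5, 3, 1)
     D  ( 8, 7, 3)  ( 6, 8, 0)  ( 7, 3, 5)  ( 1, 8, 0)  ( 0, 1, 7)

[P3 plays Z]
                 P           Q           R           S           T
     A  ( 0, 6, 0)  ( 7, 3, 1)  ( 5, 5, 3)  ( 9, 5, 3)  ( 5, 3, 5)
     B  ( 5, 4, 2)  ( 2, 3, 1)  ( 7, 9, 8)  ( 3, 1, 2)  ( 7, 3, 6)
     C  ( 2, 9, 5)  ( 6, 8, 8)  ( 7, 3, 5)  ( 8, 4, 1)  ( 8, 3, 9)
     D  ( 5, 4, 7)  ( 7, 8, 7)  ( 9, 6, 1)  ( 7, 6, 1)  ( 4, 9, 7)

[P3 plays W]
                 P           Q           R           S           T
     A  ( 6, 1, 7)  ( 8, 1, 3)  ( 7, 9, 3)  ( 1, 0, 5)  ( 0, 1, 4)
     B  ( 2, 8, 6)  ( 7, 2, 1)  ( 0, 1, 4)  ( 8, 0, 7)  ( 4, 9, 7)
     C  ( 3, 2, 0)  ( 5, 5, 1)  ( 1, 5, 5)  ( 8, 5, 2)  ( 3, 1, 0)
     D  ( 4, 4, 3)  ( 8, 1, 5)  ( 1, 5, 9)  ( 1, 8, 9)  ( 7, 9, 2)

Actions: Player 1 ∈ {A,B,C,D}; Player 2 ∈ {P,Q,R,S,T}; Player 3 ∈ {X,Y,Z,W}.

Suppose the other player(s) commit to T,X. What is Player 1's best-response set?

u_1(A vs T,X) = 4
u_1(B vs T,X) = 3
u_1(C vs T,X) = 0
u_1(D vs T,X) = 4
max payoff 4 at {A,D}

BR_1 = {A,D}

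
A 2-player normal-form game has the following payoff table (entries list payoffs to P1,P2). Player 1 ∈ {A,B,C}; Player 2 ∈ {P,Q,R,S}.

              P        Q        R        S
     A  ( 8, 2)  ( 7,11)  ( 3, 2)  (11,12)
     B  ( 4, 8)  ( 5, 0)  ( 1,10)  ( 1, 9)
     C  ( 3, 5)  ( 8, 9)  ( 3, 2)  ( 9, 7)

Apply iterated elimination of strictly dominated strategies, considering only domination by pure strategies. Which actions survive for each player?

P1 drop B (A beats it: P:8>4 Q:7>5 R:3>1 S:11>1)
P2 drop P (Q beats it: A:11>2 C:9>5)
P2 drop R (Q beats it: A:11>2 C:9>2)
P1→{A,C} P2→{Q,S}

Survivors P1:{A,C} P2:{Q,S}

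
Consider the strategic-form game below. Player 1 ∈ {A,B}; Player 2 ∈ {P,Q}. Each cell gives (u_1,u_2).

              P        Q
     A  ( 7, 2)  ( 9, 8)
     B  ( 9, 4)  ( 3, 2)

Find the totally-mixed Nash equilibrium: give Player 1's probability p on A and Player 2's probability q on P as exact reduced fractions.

P1 indiff ⇒ q·7+(1-q)·9 = q·9+(1-q)·3 ⇒ q(-2) = (1-q)(-6) ⇒ q = 3/4
P2 indiff ⇒ p·2+(1-p)·4 = p·8+(1-p)·2 ⇒ p(-6) = (1-p)(-2) ⇒ p = 1/4

p=1/4, q=3/4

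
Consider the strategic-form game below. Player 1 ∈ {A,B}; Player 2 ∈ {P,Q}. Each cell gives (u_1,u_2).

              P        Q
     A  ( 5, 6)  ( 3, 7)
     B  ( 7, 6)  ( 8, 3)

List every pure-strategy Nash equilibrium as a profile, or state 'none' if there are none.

(A,P): not NE [P1→B gives 7>5; P2→Q gives 7>6]
(A,Q): not NE [P1→B gives 8>3]
(B,P): NE
(B,Q): not NE [P2→P gives 6>3]

PSNE = {(B,P)}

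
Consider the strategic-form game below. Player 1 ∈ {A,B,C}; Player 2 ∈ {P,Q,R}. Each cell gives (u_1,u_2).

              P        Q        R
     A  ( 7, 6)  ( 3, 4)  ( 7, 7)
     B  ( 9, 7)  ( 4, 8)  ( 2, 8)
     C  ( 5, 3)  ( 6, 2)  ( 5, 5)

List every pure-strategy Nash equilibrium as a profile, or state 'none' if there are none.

NE set: (A,R)

(A,P): not NE [P1→B gives 9>7; P2→R gives 7>6]
(A,Q): not NE [P1→C gives 6>3; P2→R gives 7>4]
(A,R): NE
(B,P): not NE [P2→R gives 8>7]
(B,Q): not NE [P1→C gives 6>4]
(B,R): not NE [P1→A gives 7>2]
(C,P): not NE [P1→B gives 9>5; P2→R gives 5>3]
(C,Q): not NE [P2→R gives 5>2]
(C,R): not NE [P1→A gives 7>5]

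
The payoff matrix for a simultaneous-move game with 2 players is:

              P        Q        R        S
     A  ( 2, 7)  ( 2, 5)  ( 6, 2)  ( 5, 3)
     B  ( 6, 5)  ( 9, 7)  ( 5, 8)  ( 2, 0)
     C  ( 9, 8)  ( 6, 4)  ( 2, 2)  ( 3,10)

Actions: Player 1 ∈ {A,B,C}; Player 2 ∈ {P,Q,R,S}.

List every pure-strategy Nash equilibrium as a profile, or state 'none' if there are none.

Equilibria: none

(A,P): not NE [P1→C gives 9>2]
(A,Q): not NE [P1→B gives 9>2; P2→P gives 7>5]
(A,R): not NE [P2→P gives 7>2]
(A,S): not NE [P2→P gives 7>3]
(B,P): not NE [P1→C gives 9>6; P2→R gives 8>5]
(B,Q): not NE [P2→R gives 8>7]
(B,R): not NE [P1→A gives 6>5]
(B,S): not NE [P1→A gives 5>2; P2→R gives 8>0]
(C,P): not NE [P2→S gives 10>8]
(C,Q): not NE [P1→B gives 9>6; P2→S gives 10>4]
(C,R): not NE [P1→A gives 6>2; P2→S gives 10>2]
(C,S): not NE [P1→A gives 5>3]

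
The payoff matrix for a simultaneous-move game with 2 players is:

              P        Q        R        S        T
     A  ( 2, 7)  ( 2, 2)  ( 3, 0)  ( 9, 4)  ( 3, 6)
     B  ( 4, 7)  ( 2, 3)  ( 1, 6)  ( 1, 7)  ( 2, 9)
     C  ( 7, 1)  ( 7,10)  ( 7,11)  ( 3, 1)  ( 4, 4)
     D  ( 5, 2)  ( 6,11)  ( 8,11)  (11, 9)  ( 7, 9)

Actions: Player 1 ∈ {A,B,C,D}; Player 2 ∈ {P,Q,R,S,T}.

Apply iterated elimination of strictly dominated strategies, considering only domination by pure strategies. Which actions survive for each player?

Remaining: P1:{C,D} P2:{Q,R}

P1 drop A (D beats it: P:5>2 Q:6>2 R:8>3 S:11>9 T:7>3)
P1 drop B (C beats it: P:7>4 Q:7>2 R:7>1 S:3>1 T:4>2)
P2 drop P (Q beats it: C:10>1 D:11>2)
P2 drop S (Q beats it: C:10>1 D:11>9)
P2 drop T (Q beats it: C:10>4 D:11>9)
P1→{C,D} P2→{Q,R}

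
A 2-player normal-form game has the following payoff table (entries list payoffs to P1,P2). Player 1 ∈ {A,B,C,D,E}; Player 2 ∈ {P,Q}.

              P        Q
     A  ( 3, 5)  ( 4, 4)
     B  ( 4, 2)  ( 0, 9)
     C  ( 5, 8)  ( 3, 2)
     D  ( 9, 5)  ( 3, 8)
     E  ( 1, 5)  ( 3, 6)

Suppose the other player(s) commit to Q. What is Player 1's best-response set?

argmax u_1 = {A}

u_1(A vs Q) = 4
u_1(B vs Q) = 0
u_1(C vs Q) = 3
u_1(D vs Q) = 3
u_1(E vs Q) = 3
max payoff 4 at {A}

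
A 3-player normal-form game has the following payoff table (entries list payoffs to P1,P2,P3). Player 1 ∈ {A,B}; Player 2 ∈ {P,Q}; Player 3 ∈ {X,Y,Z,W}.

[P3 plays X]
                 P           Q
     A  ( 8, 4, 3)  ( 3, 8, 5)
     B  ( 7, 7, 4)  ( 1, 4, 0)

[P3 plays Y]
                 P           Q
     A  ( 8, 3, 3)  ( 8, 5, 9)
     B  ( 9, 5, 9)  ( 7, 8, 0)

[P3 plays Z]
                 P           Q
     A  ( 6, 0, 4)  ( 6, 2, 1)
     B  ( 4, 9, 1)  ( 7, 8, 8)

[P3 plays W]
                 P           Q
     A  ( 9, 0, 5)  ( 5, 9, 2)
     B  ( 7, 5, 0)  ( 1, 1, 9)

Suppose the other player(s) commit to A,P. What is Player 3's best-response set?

P3 best: {W}

u_3(X vs A,P) = 3
u_3(Y vs A,P) = 3
u_3(Z vs A,P) = 4
u_3(W vs A,P) = 5
max payoff 5 at {W}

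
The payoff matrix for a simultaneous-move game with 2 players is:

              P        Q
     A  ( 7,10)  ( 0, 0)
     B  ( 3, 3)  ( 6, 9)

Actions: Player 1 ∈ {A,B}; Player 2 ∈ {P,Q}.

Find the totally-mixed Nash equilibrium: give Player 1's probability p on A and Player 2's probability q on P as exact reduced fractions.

P1 indiff ⇒ q·7+(1-q)·0 = q·3+(1-q)·6 ⇒ q(4) = (1-q)(6) ⇒ q = 3/5
P2 indiff ⇒ p·10+(1-p)·3 = p·0+(1-p)·9 ⇒ p(10) = (1-p)(6) ⇒ p = 3/8

P1 mixes 3/8 on A; P2 mixes 3/5 on P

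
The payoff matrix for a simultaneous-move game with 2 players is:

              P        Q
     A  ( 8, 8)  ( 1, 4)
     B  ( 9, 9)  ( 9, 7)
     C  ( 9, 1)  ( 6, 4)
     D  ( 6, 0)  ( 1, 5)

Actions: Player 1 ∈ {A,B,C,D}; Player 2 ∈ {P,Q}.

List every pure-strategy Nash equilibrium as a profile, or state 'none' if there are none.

(A,P): not NE [P1→C gives 9>8]
(A,Q): not NE [P1→B gives 9>1; P2→P gives 8>4]
(B,P): NE
(B,Q): not NE [P2→P gives 9>7]
(C,P): not NE [P2→Q gives 4>1]
(C,Q): not NE [P1→B gives 9>6]
(D,P): not NE [P1→C gives 9>6; P2→Q gives 5>0]
(D,Q): not NE [P1→B gives 9>1]

NE set: (B,P)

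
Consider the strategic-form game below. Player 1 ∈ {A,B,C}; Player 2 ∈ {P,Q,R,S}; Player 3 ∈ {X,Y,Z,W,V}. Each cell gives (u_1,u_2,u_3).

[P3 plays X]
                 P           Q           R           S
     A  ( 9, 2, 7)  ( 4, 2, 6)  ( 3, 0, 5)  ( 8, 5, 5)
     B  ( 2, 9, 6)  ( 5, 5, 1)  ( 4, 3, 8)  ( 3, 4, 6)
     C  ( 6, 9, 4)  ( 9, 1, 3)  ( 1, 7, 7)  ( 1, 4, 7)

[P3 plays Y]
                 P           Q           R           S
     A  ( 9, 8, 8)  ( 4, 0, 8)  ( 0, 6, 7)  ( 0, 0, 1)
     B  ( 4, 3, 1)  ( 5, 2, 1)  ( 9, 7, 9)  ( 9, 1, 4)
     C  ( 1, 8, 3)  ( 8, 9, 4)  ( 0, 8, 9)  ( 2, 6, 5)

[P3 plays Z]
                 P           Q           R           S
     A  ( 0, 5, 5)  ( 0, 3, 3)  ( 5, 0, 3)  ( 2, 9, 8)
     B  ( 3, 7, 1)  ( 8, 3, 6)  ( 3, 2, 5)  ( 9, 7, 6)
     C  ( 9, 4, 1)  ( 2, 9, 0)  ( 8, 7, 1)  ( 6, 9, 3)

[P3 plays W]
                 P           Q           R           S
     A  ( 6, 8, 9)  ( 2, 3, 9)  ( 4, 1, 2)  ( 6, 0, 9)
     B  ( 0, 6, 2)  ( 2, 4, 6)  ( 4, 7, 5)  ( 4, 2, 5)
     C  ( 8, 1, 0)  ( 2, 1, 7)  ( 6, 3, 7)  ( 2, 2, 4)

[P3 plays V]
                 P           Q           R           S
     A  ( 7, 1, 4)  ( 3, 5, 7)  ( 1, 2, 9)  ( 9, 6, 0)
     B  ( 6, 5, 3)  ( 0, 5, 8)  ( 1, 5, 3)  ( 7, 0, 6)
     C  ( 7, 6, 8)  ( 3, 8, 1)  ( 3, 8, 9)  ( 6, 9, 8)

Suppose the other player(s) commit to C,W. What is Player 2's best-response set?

u_2(P vs C,W) = 1
u_2(Q vs C,W) = 1
u_2(R vs C,W) = 3
u_2(S vs C,W) = 2
max payoff 3 at {R}

P2 best: {R}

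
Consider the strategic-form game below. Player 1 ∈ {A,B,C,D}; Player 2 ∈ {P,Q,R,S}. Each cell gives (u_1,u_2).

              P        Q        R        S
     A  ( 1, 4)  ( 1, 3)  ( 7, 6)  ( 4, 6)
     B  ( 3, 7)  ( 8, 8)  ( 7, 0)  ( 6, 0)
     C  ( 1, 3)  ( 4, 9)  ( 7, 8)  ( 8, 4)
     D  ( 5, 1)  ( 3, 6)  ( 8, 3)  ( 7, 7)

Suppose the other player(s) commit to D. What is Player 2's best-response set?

P2 best: {S}

u_2(P vs D) = 1
u_2(Q vs D) = 6
u_2(R vs D) = 3
u_2(S vs D) = 7
max payoff 7 at {S}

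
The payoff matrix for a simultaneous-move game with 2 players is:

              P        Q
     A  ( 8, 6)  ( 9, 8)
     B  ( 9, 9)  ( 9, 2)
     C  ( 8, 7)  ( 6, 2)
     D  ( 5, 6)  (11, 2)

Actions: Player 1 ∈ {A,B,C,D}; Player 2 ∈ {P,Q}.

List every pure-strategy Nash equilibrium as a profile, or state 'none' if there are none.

PSNE = {(B,P)}

(A,P): not NE [P1→B gives 9>8; P2→Q gives 8>6]
(A,Q): not NE [P1→D gives 11>9]
(B,P): NE
(B,Q): not NE [P1→D gives 11>9; P2→P gives 9>2]
(C,P): not NE [P1→B gives 9>8]
(C,Q): not NE [P1→D gives 11>6; P2→P gives 7>2]
(D,P): not NE [P1→B gives 9>5]
(D,Q): not NE [P2→P gives 6>2]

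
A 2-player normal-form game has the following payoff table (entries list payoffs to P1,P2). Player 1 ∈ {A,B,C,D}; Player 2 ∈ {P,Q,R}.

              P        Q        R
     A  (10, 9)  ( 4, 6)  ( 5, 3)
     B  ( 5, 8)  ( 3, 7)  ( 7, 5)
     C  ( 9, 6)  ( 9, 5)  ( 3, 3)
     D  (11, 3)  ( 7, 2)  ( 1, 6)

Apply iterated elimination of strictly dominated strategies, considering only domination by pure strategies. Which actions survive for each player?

IESDS → P1:{A,B,D} P2:{P,R}

P2 drop Q (P beats it: A:9>6 B:8>7 C:6>5 D:3>2)
P1 drop C (A beats it: P:10>9 R:5>3)
P1→{A,B,D} P2→{P,R}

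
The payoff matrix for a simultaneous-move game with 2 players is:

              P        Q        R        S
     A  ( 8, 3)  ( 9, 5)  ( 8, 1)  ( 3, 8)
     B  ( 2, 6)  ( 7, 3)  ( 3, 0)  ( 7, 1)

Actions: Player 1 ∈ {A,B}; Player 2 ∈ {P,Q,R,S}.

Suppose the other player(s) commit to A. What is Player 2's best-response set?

u_2(P vs A) = 3
u_2(Q vs A) = 5
u_2(R vs A) = 1
u_2(S vs A) = 8
max payoff 8 at {S}

BR_2 = {S}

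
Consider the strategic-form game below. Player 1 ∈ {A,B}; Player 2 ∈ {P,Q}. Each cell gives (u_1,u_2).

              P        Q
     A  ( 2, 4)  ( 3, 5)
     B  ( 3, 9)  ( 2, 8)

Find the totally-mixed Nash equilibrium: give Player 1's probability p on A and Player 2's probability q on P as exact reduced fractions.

p=1/2, q=1/2

P1 indiff ⇒ q·2+(1-q)·3 = q·3+(1-q)·2 ⇒ q(-1) = (1-q)(-1) ⇒ q = 1/2
P2 indiff ⇒ p·4+(1-p)·9 = p·5+(1-p)·8 ⇒ p(-1) = (1-p)(-1) ⇒ p = 1/2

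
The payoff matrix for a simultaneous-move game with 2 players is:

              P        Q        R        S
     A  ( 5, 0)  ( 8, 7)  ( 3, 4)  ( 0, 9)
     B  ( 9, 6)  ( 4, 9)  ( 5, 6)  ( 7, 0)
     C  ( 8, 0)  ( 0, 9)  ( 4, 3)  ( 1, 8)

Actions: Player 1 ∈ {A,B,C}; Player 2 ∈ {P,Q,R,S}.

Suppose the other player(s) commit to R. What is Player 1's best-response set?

P1 best: {B}

u_1(A vs R) = 3
u_1(B vs R) = 5
u_1(C vs R) = 4
max payoff 5 at {B}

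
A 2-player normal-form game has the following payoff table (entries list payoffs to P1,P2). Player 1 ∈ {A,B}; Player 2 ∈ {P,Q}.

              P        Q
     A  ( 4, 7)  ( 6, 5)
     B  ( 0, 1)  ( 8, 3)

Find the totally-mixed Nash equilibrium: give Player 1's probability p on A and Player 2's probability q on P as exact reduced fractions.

(p,q) = (1/2, 1/3)

P1 indiff ⇒ q·4+(1-q)·6 = q·0+(1-q)·8 ⇒ q(4) = (1-q)(2) ⇒ q = 1/3
P2 indiff ⇒ p·7+(1-p)·1 = p·5+(1-p)·3 ⇒ p(2) = (1-p)(2) ⇒ p = 1/2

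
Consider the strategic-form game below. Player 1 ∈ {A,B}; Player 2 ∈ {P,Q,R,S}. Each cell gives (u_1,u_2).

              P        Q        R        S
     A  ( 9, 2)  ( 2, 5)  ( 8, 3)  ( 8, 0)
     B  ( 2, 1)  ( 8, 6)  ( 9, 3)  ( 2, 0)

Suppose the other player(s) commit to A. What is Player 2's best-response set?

argmax u_2 = {Q}

u_2(P vs A) = 2
u_2(Q vs A) = 5
u_2(R vs A) = 3
u_2(S vs A) = 0
max payoff 5 at {Q}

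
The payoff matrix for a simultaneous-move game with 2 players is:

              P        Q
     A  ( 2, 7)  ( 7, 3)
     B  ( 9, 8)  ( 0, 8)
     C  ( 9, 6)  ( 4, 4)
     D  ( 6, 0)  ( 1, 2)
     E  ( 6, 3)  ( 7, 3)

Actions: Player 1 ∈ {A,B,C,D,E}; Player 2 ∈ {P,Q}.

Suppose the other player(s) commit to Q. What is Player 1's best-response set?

u_1(A vs Q) = 7
u_1(B vs Q) = 0
u_1(C vs Q) = 4
u_1(D vs Q) = 1
u_1(E vs Q) = 7
max payoff 7 at {A,E}

argmax u_1 = {A,E}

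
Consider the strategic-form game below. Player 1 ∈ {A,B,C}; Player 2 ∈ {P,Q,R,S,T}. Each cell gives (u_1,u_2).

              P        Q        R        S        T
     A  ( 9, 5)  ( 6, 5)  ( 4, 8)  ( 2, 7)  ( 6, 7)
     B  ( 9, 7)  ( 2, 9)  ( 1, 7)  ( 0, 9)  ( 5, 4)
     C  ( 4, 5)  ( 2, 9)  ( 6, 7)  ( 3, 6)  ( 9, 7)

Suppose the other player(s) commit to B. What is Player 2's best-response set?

BR_2 = {Q,S}

u_2(P vs B) = 7
u_2(Q vs B) = 9
u_2(R vs B) = 7
u_2(S vs B) = 9
u_2(T vs B) = 4
max payoff 9 at {Q,S}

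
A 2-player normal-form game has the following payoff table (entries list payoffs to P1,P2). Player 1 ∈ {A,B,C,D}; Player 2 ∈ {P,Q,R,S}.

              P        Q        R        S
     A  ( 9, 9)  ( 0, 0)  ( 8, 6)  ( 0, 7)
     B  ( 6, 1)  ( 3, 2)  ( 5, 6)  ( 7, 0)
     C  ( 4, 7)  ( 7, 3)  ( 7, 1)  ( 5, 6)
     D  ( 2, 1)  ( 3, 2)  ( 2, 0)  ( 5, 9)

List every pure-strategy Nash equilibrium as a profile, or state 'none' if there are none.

(A,P): NE
(A,Q): not NE [P1→C gives 7>0; P2→P gives 9>0]
(A,R): not NE [P2→P gives 9>6]
(A,S): not NE [P1→B gives 7>0; P2→P gives 9>7]
(B,P): not NE [P1→A gives 9>6; P2→R gives 6>1]
(B,Q): not NE [P1→C gives 7>3; P2→R gives 6>2]
(B,R): not NE [P1→A gives 8>5]
(B,S): not NE [P2→R gives 6>0]
(C,P): not NE [P1→A gives 9>4]
(C,Q): not NE [P2→P gives 7>3]
(C,R): not NE [P1→A gives 8>7; P2→P gives 7>1]
(C,S): not NE [P1→B gives 7>5; P2→P gives 7>6]
(D,P): not NE [P1→A gives 9>2; P2→S gives 9>1]
(D,Q): not NE [P1→C gives 7>3; P2→S gives 9>2]
(D,R): not NE [P1→A gives 8>2; P2→S gives 9>0]
(D,S): not NE [P1→B gives 7>5]

Nash profiles: (A,P)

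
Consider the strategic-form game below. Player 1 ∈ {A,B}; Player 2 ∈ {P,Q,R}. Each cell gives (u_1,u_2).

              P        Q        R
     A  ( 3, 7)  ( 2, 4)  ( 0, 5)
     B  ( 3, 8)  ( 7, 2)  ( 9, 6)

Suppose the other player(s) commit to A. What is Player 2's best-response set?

u_2(P vs A) = 7
u_2(Q vs A) = 4
u_2(R vs A) = 5
max payoff 7 at {P}

BR_2 = {P}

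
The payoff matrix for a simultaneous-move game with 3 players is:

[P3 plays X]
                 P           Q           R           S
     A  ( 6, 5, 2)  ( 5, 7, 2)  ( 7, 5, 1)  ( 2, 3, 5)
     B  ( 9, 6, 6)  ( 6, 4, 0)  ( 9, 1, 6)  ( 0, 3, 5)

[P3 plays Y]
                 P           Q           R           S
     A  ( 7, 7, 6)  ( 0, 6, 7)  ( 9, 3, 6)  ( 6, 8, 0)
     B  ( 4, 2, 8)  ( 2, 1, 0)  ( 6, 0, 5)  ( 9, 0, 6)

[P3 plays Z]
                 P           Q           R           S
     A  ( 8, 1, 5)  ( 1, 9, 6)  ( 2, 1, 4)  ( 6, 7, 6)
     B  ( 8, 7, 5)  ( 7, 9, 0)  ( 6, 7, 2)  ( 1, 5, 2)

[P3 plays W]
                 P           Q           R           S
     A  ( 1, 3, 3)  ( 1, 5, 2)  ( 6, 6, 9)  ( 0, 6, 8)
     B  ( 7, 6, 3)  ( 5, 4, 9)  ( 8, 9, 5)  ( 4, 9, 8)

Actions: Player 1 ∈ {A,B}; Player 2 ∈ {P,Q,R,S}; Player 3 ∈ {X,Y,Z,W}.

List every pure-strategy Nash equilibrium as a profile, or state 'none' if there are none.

(A,P,X): not NE [P1→B gives 9>6; P2→Q gives 7>5; P3→Y gives 6>2]
(A,P,Y): not NE [P2→S gives 8>7]
(A,P,Z): not NE [P2→Q gives 9>1; P3→Y gives 6>5]
(A,P,W): not NE [P1→B gives 7>1; P2→S gives 6>3; P3→Y gives 6>3]
(A,Q,X): not NE [P1→B gives 6>5; P3→Y gives 7>2]
(A,Q,Y): not NE [P1→B gives 2>0; P2→S gives 8>6]
(A,Q,Z): not NE [P1→B gives 7>1; P3→Y gives 7>6]
(A,Q,W): not NE [P1→B gives 5>1; P2→S gives 6>5; P3→Y gives 7>2]
(A,R,X): not NE [P1→B gives 9>7; P2→Q gives 7>5; P3→W gives 9>1]
(A,R,Y): not NE [P2→S gives 8>3; P3→W gives 9>6]
(A,R,Z): not NE [P1→B gives 6>2; P2→Q gives 9>1; P3→W gives 9>4]
(A,R,W): not NE [P1→B gives 8>6]
(A,S,X): not NE [P2→Q gives 7>3; P3→W gives 8>5]
(A,S,Y): not NE [P1→B gives 9>6; P3→W gives 8>0]
(A,S,Z): not NE [P2→Q gives 9>7; P3→W gives 8>6]
(A,S,W): not NE [P1→B gives 4>0]
(B,P,X): not NE [P3→Y gives 8>6]
(B,P,Y): not NE [P1→A gives 7>4]
(B,P,Z): not NE [P2→Q gives 9>7; P3→Y gives 8>5]
(B,P,W): not NE [P2→S gives 9>6; P3→Y gives 8>3]
(B,Q,X): not NE [P2→P gives 6>4; P3→W gives 9>0]
(B,Q,Y): not NE [P2→P gives 2>1; P3→W gives 9>0]
(B,Q,Z): not NE [P3→W gives 9>0]
(B,Q,W): not NE [P2→S gives 9>4]
(B,R,X): not NE [P2→P gives 6>1]
(B,R,Y): not NE [P1→A gives 9>6; P2→P gives 2>0; P3→X gives 6>5]
(B,R,Z): not NE [P2→Q gives 9>7; P3→X gives 6>2]
(B,R,W): not NE [P3→X gives 6>5]
(B,S,X): not NE [P1→A gives 2>0; P2→P gives 6>3; P3→W gives 8>5]
(B,S,Y): not NE [P2→P gives 2>0; P3→W gives 8>6]
(B,S,Z): not NE [P1→A gives 6>1; P2→Q gives 9>5; P3→W gives 8>2]
(B,S,W): NE

PSNE = {(B,S,W)}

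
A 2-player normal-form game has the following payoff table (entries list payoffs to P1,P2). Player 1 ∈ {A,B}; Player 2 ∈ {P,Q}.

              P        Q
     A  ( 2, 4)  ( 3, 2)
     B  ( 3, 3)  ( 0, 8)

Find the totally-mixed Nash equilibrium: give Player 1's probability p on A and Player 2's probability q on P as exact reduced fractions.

p=5/7, q=3/4

P1 indiff ⇒ q·2+(1-q)·3 = q·3+(1-q)·0 ⇒ q(-1) = (1-q)(-3) ⇒ q = 3/4
P2 indiff ⇒ p·4+(1-p)·3 = p·2+(1-p)·8 ⇒ p(2) = (1-p)(5) ⇒ p = 5/7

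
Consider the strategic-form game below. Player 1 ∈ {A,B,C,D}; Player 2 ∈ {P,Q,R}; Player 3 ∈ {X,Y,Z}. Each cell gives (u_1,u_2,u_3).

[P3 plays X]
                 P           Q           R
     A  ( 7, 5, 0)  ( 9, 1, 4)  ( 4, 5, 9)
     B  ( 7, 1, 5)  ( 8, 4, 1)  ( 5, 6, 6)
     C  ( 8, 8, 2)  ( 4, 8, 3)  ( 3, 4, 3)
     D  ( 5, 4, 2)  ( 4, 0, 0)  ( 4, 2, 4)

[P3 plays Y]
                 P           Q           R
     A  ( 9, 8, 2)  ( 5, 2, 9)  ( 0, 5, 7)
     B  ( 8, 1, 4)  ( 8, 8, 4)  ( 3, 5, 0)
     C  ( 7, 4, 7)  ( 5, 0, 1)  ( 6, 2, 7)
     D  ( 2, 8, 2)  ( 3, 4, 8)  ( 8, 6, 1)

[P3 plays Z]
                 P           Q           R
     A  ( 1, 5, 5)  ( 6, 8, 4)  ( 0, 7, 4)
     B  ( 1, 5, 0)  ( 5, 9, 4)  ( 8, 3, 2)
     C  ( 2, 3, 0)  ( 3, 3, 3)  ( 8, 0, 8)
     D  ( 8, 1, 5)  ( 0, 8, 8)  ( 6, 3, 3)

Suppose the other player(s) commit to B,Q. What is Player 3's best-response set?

P3 best: {Y,Z}

u_3(X vs B,Q) = 1
u_3(Y vs B,Q) = 4
u_3(Z vs B,Q) = 4
max payoff 4 at {Y,Z}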